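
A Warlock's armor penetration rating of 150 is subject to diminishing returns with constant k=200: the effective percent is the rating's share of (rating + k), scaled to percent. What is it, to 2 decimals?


effective% = rating / (rating + k) * 100
= 150 / (150 + 200) * 100
= 150 / 350 * 100
= 0.428571 * 100
= 42.86%

42.86%


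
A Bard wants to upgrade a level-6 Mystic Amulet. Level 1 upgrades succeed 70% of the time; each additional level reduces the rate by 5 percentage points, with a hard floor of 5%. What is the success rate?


raw_rate = 70 - 5 * (6 - 1)
= 70 - 5 * 5
= 70 - 25
= 45
Apply floor: max(45, 5) = 45%

45%


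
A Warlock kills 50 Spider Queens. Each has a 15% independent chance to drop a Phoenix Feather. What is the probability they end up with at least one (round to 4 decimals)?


P(at least one) = 1 - P(none) = 1 - (1-p)^n
p = 15/100 = 0.15
1 - p = 0.85
(1 - p)^50 = 0.85^50 = 0.000296
P(at least one) = 1 - 0.000296 = 0.9997

0.9997


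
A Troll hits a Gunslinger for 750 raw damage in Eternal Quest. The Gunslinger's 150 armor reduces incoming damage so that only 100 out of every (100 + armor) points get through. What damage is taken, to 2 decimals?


actual = 750 * 100 / (100 + 150)
= 750 * 100 / 250
= 75000 / 250
= 300.00

300.00 damage


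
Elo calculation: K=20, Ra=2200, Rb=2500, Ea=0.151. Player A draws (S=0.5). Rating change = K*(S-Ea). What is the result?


Elo update: delta = K * (S - Ea), where S = 0.5 (draws)
S - Ea = 0.5 - 0.151 = 0.349
Rating change = 20 * 0.349
= 6.98

6.98 rating points


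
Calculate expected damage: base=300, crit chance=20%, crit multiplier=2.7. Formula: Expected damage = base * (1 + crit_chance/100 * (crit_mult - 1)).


E[dmg] = base * (1 + crit_chance * (crit_mult - 1))
cc as decimal = 20/100 = 0.2
cm - 1 = 2.7 - 1 = 1.7
Bonus factor = 0.2 * 1.7 = 0.34
Total multiplier = 1 + 0.34 = 1.34
Expected damage = 300 * 1.34 = 402.00

402.00 damage


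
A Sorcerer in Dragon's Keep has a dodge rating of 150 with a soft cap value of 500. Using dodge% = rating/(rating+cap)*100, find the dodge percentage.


dodge% = 150 / (150 + 500) * 100
= 150 / 650 * 100
= 0.230769 * 100
= 23.08%

23.08%


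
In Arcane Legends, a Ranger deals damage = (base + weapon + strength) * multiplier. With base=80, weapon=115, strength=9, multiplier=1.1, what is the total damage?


Sum base + weapon + str = 80 + 115 + 9 = 204
Multiply by 1.1:
204 * 1.1 = 224.4

224.4 damage


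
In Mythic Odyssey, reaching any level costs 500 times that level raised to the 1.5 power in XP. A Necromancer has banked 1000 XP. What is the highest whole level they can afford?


XP = 500 * level^1.5, so level = (XP / 500)^(1/1.5)
= (1000 / 500)^(1/1.5)
= 2.0^0.6667
= 1.5874
Floor: level = 1

level 1


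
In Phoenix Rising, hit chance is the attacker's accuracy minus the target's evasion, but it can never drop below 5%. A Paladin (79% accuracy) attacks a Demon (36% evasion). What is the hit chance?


accuracy - evasion = 79 - 36 = 43
Apply floor: max(43, 5) = 43
Hit chance = 43%

43%


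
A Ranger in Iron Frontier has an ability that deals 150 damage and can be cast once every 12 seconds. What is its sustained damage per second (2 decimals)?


DPS = damage / cooldown
= 150 / 12
= 12.50

12.50 DPS


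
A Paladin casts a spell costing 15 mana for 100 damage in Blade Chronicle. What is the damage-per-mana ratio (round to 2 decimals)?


Efficiency = damage / mana
= 100 / 15
= 6.67

6.67 dmg/mana


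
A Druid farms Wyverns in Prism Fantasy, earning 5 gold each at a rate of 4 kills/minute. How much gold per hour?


Gold per minute = 5 * 4 = 20
Gold per hour = 20 * 60 = 1200

1200 gold/hour


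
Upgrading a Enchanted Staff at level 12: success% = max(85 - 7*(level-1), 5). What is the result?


raw_rate = 85 - 7 * (12 - 1)
= 85 - 7 * 11
= 85 - 77
= 8
Apply floor: max(8, 5) = 8%

8%


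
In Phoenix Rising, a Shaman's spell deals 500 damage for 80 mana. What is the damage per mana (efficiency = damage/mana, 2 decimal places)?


Efficiency = damage / mana
= 500 / 80
= 6.25

6.25 dmg/mana


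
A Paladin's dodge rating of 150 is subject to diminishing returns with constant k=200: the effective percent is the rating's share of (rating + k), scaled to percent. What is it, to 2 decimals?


effective% = rating / (rating + k) * 100
= 150 / (150 + 200) * 100
= 150 / 350 * 100
= 0.428571 * 100
= 42.86%

42.86%


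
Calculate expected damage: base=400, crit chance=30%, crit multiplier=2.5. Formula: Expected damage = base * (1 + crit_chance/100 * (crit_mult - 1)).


E[dmg] = base * (1 + crit_chance * (crit_mult - 1))
cc as decimal = 30/100 = 0.3
cm - 1 = 2.5 - 1 = 1.5
Bonus factor = 0.3 * 1.5 = 0.45
Total multiplier = 1 + 0.45 = 1.45
Expected damage = 400 * 1.45 = 580.00

580.00 damage


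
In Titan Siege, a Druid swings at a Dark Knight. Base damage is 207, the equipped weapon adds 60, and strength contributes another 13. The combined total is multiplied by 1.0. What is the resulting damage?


Sum base + weapon + str = 207 + 60 + 13 = 280
Multiply by 1.0:
280 * 1.0 = 280.0

280.0 damage


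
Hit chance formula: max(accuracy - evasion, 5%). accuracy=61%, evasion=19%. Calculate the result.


accuracy - evasion = 61 - 19 = 42
Apply floor: max(42, 5) = 42
Hit chance = 42%

42%


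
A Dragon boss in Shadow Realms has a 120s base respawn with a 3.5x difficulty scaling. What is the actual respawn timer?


Respawn time = base * multiplier
= 120 * 3.5
= 420.0 seconds

420.0 seconds


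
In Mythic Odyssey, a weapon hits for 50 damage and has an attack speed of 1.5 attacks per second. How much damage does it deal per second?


DPS = damage * attack_speed
= 50 * 1.5
= 75.0

75.0 DPS


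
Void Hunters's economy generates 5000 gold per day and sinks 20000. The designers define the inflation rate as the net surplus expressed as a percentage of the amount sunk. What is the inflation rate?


Net gold = 5000 - 20000 = -15000
Inflation rate = net / sunk * 100 = -15000 / 20000 * 100
= -0.75 * 100
= -75.00%

-75.00%


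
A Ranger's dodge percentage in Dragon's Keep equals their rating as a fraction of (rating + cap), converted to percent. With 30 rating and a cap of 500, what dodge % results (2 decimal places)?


dodge% = 30 / (30 + 500) * 100
= 30 / 530 * 100
= 0.056604 * 100
= 5.66%

5.66%


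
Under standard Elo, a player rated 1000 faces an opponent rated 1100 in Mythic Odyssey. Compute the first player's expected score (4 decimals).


Elo expected score: Ea = 1/(1 + 10^((Rb-Ra)/400))
Rb - Ra = 1100 - 1000 = 100
(Rb-Ra)/400 = 100/400 = 0.25
10^0.25 = 1.778279
Ea = 1/(1 + 1.778279) = 1/2.778279 = 0.3599

0.3599


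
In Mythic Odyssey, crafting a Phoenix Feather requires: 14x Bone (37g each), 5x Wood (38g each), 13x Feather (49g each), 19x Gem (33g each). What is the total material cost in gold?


Cost breakdown:
  Bone: 14 * 37 = 518
  Wood: 5 * 38 = 190
  Feather: 13 * 49 = 637
  Gem: 19 * 33 = 627
Total = 518 + 190 + 637 + 627 = 1972

1972 gold


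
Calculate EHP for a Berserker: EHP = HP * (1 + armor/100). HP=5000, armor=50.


EHP = 5000 * (1 + 50/100)
= 5000 * (1 + 0.5)
= 5000 * 1.5
= 7500.0

7500.0 EHP


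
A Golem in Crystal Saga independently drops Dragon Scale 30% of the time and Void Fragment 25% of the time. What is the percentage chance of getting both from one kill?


For independent events, P(both) = P(A) * P(B)
= 30% * 25%
= 750 / 100 %
= 7.5%

7.5%


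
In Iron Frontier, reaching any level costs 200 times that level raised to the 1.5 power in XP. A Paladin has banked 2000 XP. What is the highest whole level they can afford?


XP = 200 * level^1.5, so level = (XP / 200)^(1/1.5)
= (2000 / 200)^(1/1.5)
= 10.0^0.6667
= 4.6416
Floor: level = 4

level 4


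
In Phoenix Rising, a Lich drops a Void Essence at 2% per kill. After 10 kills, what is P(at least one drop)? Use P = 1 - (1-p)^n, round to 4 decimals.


P(at least one) = 1 - P(none) = 1 - (1-p)^n
p = 2/100 = 0.02
1 - p = 0.98
(1 - p)^10 = 0.98^10 = 0.817073
P(at least one) = 1 - 0.817073 = 0.1829

0.1829


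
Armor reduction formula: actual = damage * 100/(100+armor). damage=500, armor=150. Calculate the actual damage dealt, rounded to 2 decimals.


actual = 500 * 100 / (100 + 150)
= 500 * 100 / 250
= 50000 / 250
= 200.00

200.00 damage


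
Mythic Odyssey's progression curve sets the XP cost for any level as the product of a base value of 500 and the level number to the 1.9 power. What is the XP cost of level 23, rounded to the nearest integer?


XP = 500 * level^1.9
Substitute level = 23:
XP = 500 * 23^1.9
= 500 * 386.6187
= 193309

193309 XP


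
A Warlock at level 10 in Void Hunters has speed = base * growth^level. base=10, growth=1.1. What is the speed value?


value = base * growth^level
= 10 * 1.1^10
= 10 * 2.593742
= 25.94

25.94 speed


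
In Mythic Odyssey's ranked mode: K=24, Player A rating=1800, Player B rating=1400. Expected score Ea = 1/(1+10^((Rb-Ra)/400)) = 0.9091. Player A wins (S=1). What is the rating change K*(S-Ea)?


Elo update: delta = K * (S - Ea), where S = 1 (wins)
S - Ea = 1 - 0.9091 = 0.0909
Rating change = 24 * 0.0909
= 2.18

2.18 rating points


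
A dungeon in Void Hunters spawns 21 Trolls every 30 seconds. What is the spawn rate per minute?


Spawns per minute = count * (60 / interval)
= 21 * (60 / 30)
= 21 * 2.0
= 42.0

42.0 per minute


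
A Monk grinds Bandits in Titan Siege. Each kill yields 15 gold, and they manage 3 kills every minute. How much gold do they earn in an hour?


Gold per minute = 15 * 3 = 45
Gold per hour = 45 * 60 = 2700

2700 gold/hour


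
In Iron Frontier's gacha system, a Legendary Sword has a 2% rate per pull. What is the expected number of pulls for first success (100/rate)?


Expected pulls for a geometric distribution = 1/p = 100 / rate%
= 100 / 2
= 50.0

50.0 pulls


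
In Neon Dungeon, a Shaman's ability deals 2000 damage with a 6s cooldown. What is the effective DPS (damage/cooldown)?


DPS = damage / cooldown
= 2000 / 6
= 333.33

333.33 DPS


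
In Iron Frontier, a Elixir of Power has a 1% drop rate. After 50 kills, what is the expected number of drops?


Expected drops = kills * (drop_rate / 100)
= 50 * (1 / 100)
= 50 * 0.01
= 0.5

0.5 drops


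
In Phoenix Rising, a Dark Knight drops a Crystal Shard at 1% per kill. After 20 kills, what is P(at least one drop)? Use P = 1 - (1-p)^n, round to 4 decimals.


P(at least one) = 1 - P(none) = 1 - (1-p)^n
p = 1/100 = 0.01
1 - p = 0.99
(1 - p)^20 = 0.99^20 = 0.817907
P(at least one) = 1 - 0.817907 = 0.1821

0.1821


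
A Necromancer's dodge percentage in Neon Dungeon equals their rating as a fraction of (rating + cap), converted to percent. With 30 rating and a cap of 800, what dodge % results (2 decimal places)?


dodge% = 30 / (30 + 800) * 100
= 30 / 830 * 100
= 0.036145 * 100
= 3.61%

3.61%


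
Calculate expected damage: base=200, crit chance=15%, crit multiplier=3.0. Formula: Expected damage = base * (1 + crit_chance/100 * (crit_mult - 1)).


E[dmg] = base * (1 + crit_chance * (crit_mult - 1))
cc as decimal = 15/100 = 0.15
cm - 1 = 3.0 - 1 = 2.0
Bonus factor = 0.15 * 2.0 = 0.3
Total multiplier = 1 + 0.3 = 1.3
Expected damage = 200 * 1.3 = 260.00

260.00 damage


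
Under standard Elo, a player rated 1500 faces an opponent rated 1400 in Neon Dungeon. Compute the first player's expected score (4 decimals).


Elo expected score: Ea = 1/(1 + 10^((Rb-Ra)/400))
Rb - Ra = 1400 - 1500 = -100
(Rb-Ra)/400 = -100/400 = -0.25
10^-0.25 = 0.562341
Ea = 1/(1 + 0.562341) = 1/1.562341 = 0.6401

0.6401


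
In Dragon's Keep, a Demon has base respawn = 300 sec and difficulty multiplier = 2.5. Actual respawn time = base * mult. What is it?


Respawn time = base * multiplier
= 300 * 2.5
= 750.0 seconds

750.0 seconds


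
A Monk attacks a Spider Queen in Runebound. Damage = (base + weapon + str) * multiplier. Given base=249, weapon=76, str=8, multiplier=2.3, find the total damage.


Sum base + weapon + str = 249 + 76 + 8 = 333
Multiply by 2.3:
333 * 2.3 = 765.9

765.9 damage


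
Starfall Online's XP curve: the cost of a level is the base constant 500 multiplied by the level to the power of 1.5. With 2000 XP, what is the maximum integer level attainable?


XP = 500 * level^1.5, so level = (XP / 500)^(1/1.5)
= (2000 / 500)^(1/1.5)
= 4.0^0.6667
= 2.5198
Floor: level = 2

level 2


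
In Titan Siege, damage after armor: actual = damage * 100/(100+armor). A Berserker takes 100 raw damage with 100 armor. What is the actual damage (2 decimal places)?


actual = 100 * 100 / (100 + 100)
= 100 * 100 / 200
= 10000 / 200
= 50.00

50.00 damage


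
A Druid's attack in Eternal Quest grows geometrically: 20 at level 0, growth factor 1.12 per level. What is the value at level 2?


value = base * growth^level
= 20 * 1.12^2
= 20 * 1.2544
= 25.09

25.09 attack


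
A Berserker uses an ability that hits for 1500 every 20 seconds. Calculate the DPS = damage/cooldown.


DPS = damage / cooldown
= 1500 / 20
= 75.00

75.00 DPS


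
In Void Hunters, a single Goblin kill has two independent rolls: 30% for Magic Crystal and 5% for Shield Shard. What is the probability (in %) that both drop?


For independent events, P(both) = P(A) * P(B)
= 30% * 5%
= 150 / 100 %
= 1.5%

1.5%


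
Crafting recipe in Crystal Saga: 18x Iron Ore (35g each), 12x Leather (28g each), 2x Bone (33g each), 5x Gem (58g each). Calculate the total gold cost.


Cost breakdown:
  Iron Ore: 18 * 35 = 630
  Leather: 12 * 28 = 336
  Bone: 2 * 33 = 66
  Gem: 5 * 58 = 290
Total = 630 + 336 + 66 + 290 = 1322

1322 gold


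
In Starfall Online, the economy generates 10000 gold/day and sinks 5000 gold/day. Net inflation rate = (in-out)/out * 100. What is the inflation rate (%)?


Net gold = 10000 - 5000 = 5000
Inflation rate = net / sunk * 100 = 5000 / 5000 * 100
= 1.0 * 100
= 100.00%

100.00%


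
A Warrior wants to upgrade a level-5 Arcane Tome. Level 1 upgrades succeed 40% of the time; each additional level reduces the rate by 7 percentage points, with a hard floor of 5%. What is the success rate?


raw_rate = 40 - 7 * (5 - 1)
= 40 - 7 * 4
= 40 - 28
= 12
Apply floor: max(12, 5) = 12%

12%


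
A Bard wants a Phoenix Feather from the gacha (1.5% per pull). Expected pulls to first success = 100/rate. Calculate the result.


Expected pulls for a geometric distribution = 1/p = 100 / rate%
= 100 / 1.5
= 66.67

66.67 pulls


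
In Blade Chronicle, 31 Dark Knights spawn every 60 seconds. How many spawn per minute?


Spawns per minute = count * (60 / interval)
= 31 * (60 / 60)
= 31 * 1.0
= 31.0

31.0 per minute


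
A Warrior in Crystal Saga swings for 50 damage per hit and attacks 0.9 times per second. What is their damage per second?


DPS = damage * attack_speed
= 50 * 0.9
= 45.0

45.0 DPS


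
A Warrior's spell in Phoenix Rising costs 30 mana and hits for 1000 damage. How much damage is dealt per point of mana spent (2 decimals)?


Efficiency = damage / mana
= 1000 / 30
= 33.33

33.33 dmg/mana


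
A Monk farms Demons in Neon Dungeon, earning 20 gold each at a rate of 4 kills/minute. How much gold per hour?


Gold per minute = 20 * 4 = 80
Gold per hour = 80 * 60 = 4800

4800 gold/hour


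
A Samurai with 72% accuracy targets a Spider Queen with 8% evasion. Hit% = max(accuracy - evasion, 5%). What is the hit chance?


accuracy - evasion = 72 - 8 = 64
Apply floor: max(64, 5) = 64
Hit chance = 64%

64%


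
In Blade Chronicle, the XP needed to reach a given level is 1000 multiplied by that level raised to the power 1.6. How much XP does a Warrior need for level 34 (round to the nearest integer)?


XP = 1000 * level^1.6
Substitute level = 34:
XP = 1000 * 34^1.6
= 1000 * 282.0761
= 282076

282076 XP


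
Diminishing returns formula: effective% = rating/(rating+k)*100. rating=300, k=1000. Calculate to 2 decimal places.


effective% = rating / (rating + k) * 100
= 300 / (300 + 1000) * 100
= 300 / 1300 * 100
= 0.230769 * 100
= 23.08%

23.08%


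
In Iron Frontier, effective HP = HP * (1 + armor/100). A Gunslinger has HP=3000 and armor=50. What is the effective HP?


EHP = 3000 * (1 + 50/100)
= 3000 * (1 + 0.5)
= 3000 * 1.5
= 4500.0

4500.0 EHP


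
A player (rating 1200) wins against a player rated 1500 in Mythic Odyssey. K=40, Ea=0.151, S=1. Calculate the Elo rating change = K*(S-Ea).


Elo update: delta = K * (S - Ea), where S = 1 (wins)
S - Ea = 1 - 0.151 = 0.849
Rating change = 40 * 0.849
= 33.96

33.96 rating points


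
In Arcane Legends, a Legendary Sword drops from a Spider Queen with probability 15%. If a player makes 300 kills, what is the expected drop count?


Expected drops = kills * (drop_rate / 100)
= 300 * (15 / 100)
= 300 * 0.15
= 45.0

45.0 drops


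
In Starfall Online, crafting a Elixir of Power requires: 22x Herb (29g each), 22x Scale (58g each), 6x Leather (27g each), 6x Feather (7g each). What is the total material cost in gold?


Cost breakdown:
  Herb: 22 * 29 = 638
  Scale: 22 * 58 = 1276
  Leather: 6 * 27 = 162
  Feather: 6 * 7 = 42
Total = 638 + 1276 + 162 + 42 = 2118

2118 gold


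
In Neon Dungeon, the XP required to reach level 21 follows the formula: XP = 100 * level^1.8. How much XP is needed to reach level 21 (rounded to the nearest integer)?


XP = 100 * level^1.8
Substitute level = 21:
XP = 100 * 21^1.8
= 100 * 239.8804
= 23988

23988 XP


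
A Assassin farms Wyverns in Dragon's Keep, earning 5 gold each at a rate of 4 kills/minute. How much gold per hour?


Gold per minute = 5 * 4 = 20
Gold per hour = 20 * 60 = 1200

1200 gold/hour


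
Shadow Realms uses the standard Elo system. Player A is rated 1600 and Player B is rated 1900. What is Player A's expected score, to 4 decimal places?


Elo expected score: Ea = 1/(1 + 10^((Rb-Ra)/400))
Rb - Ra = 1900 - 1600 = 300
(Rb-Ra)/400 = 300/400 = 0.75
10^0.75 = 5.623413
Ea = 1/(1 + 5.623413) = 1/6.623413 = 0.1510

0.1510


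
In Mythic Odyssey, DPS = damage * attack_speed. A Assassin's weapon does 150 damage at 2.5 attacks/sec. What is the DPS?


DPS = damage * attack_speed
= 150 * 2.5
= 375.0

375.0 DPS


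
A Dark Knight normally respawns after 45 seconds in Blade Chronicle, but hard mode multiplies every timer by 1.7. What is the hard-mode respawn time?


Respawn time = base * multiplier
= 45 * 1.7
= 76.5 seconds

76.5 seconds


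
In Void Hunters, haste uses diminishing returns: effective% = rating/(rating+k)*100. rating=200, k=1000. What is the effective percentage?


effective% = rating / (rating + k) * 100
= 200 / (200 + 1000) * 100
= 200 / 1200 * 100
= 0.166667 * 100
= 16.67%

16.67%


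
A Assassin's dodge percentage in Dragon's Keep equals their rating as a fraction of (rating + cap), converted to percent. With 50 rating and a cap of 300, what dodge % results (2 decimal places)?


dodge% = 50 / (50 + 300) * 100
= 50 / 350 * 100
= 0.142857 * 100
= 14.29%

14.29%


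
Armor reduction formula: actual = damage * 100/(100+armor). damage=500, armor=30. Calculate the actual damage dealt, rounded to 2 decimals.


actual = 500 * 100 / (100 + 30)
= 500 * 100 / 130
= 50000 / 130
= 384.62

384.62 damage


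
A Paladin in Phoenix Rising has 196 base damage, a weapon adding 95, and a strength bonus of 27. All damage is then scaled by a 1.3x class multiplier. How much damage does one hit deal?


Sum base + weapon + str = 196 + 95 + 27 = 318
Multiply by 1.3:
318 * 1.3 = 413.4

413.4 damage


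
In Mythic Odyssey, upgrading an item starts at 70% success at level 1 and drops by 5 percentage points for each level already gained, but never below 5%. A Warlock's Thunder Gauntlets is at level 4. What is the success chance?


raw_rate = 70 - 5 * (4 - 1)
= 70 - 5 * 3
= 70 - 15
= 55
Apply floor: max(55, 5) = 55%

55%


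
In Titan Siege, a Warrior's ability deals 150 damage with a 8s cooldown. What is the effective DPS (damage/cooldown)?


DPS = damage / cooldown
= 150 / 8
= 18.75

18.75 DPS


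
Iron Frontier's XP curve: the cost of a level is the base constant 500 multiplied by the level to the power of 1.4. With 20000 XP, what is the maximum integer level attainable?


XP = 500 * level^1.4, so level = (XP / 500)^(1/1.4)
= (20000 / 500)^(1/1.4)
= 40.0^0.7143
= 13.9421
Floor: level = 13

level 13


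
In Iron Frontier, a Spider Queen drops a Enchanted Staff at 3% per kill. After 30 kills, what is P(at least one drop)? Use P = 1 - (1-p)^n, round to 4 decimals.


P(at least one) = 1 - P(none) = 1 - (1-p)^n
p = 3/100 = 0.03
1 - p = 0.97
(1 - p)^30 = 0.97^30 = 0.401007
P(at least one) = 1 - 0.401007 = 0.5990

0.5990


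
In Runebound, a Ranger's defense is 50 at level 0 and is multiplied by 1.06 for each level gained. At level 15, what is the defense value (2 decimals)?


value = base * growth^level
= 50 * 1.06^15
= 50 * 2.396558
= 119.83

119.83 defense


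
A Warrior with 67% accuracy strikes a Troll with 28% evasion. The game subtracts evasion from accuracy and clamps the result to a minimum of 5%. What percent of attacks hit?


accuracy - evasion = 67 - 28 = 39
Apply floor: max(39, 5) = 39
Hit chance = 39%

39%


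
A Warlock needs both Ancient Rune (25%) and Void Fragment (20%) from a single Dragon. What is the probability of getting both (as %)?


For independent events, P(both) = P(A) * P(B)
= 25% * 20%
= 500 / 100 %
= 5.0%

5.0%


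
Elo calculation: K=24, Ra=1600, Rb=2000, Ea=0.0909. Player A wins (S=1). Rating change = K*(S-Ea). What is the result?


Elo update: delta = K * (S - Ea), where S = 1 (wins)
S - Ea = 1 - 0.0909 = 0.9091
Rating change = 24 * 0.9091
= 21.82

21.82 rating points


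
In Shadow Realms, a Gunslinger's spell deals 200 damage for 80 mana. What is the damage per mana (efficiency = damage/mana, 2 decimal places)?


Efficiency = damage / mana
= 200 / 80
= 2.50

2.50 dmg/mana


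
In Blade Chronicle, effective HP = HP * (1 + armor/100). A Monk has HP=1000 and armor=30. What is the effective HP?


EHP = 1000 * (1 + 30/100)
= 1000 * (1 + 0.3)
= 1000 * 1.3
= 1300.0

1300.0 EHP


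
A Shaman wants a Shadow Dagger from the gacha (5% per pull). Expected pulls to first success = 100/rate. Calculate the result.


Expected pulls for a geometric distribution = 1/p = 100 / rate%
= 100 / 5
= 20.0

20.0 pulls


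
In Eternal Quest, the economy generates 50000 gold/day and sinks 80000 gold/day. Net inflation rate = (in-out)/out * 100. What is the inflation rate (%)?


Net gold = 50000 - 80000 = -30000
Inflation rate = net / sunk * 100 = -30000 / 80000 * 100
= -0.375 * 100
= -37.50%

-37.50%


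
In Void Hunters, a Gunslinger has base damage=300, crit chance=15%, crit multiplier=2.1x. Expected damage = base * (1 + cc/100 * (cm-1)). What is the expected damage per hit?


E[dmg] = base * (1 + crit_chance * (crit_mult - 1))
cc as decimal = 15/100 = 0.15
cm - 1 = 2.1 - 1 = 1.1
Bonus factor = 0.15 * 1.1 = 0.165
Total multiplier = 1 + 0.165 = 1.165
Expected damage = 300 * 1.165 = 349.50

349.50 damage


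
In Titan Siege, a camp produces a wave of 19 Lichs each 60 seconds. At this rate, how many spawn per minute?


Spawns per minute = count * (60 / interval)
= 19 * (60 / 60)
= 19 * 1.0
= 19.0

19.0 per minute


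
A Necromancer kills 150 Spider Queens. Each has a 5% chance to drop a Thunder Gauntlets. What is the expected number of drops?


Expected drops = kills * (drop_rate / 100)
= 150 * (5 / 100)
= 150 * 0.05
= 7.5

7.5 drops


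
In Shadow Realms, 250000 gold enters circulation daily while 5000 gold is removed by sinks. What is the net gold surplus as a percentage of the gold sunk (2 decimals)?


Net gold = 250000 - 5000 = 245000
Inflation rate = net / sunk * 100 = 245000 / 5000 * 100
= 49.0 * 100
= 4900.00%

4900.00%


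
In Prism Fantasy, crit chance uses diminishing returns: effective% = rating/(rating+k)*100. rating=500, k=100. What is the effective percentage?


effective% = rating / (rating + k) * 100
= 500 / (500 + 100) * 100
= 500 / 600 * 100
= 0.833333 * 100
= 83.33%

83.33%


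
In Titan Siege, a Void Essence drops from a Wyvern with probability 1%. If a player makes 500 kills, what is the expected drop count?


Expected drops = kills * (drop_rate / 100)
= 500 * (1 / 100)
= 500 * 0.01
= 5.0

5.0 drops


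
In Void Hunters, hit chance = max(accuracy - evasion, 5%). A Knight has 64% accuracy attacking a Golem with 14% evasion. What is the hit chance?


accuracy - evasion = 64 - 14 = 50
Apply floor: max(50, 5) = 50
Hit chance = 50%

50%


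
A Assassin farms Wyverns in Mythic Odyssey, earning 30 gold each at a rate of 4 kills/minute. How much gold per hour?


Gold per minute = 30 * 4 = 120
Gold per hour = 120 * 60 = 7200

7200 gold/hour


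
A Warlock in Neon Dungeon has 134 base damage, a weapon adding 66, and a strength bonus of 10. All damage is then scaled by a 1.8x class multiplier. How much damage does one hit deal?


Sum base + weapon + str = 134 + 66 + 10 = 210
Multiply by 1.8:
210 * 1.8 = 378.0

378.0 damage


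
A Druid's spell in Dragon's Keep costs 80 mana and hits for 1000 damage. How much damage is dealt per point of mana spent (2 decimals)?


Efficiency = damage / mana
= 1000 / 80
= 12.50

12.50 dmg/mana


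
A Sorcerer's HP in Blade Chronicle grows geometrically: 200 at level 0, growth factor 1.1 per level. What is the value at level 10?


value = base * growth^level
= 200 * 1.1^10
= 200 * 2.593742
= 518.75

518.75 HP


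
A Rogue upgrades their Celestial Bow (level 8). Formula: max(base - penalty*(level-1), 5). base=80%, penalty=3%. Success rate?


raw_rate = 80 - 3 * (8 - 1)
= 80 - 3 * 7
= 80 - 21
= 59
Apply floor: max(59, 5) = 59%

59%


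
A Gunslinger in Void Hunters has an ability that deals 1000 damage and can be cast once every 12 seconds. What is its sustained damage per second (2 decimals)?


DPS = damage / cooldown
= 1000 / 12
= 83.33

83.33 DPS


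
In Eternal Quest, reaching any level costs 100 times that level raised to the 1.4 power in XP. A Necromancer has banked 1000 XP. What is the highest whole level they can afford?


XP = 100 * level^1.4, so level = (XP / 100)^(1/1.4)
= (1000 / 100)^(1/1.4)
= 10.0^0.7143
= 5.1795
Floor: level = 5

level 5


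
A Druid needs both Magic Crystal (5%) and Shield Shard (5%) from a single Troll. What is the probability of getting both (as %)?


For independent events, P(both) = P(A) * P(B)
= 5% * 5%
= 25 / 100 %
= 0.25%

0.25%


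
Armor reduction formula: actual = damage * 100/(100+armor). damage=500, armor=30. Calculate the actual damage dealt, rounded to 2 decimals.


actual = 500 * 100 / (100 + 30)
= 500 * 100 / 130
= 50000 / 130
= 384.62

384.62 damage


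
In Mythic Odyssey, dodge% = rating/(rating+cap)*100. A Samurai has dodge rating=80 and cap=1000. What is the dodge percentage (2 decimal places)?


dodge% = 80 / (80 + 1000) * 100
= 80 / 1080 * 100
= 0.074074 * 100
= 7.41%

7.41%


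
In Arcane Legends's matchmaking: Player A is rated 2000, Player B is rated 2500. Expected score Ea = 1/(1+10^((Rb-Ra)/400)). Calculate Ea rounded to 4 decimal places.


Elo expected score: Ea = 1/(1 + 10^((Rb-Ra)/400))
Rb - Ra = 2500 - 2000 = 500
(Rb-Ra)/400 = 500/400 = 1.25
10^1.25 = 17.782794
Ea = 1/(1 + 17.782794) = 1/18.782794 = 0.0532

0.0532


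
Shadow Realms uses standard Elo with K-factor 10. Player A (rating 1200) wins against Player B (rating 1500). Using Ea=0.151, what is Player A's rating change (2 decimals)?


Elo update: delta = K * (S - Ea), where S = 1 (wins)
S - Ea = 1 - 0.151 = 0.849
Rating change = 10 * 0.849
= 8.49

8.49 rating points


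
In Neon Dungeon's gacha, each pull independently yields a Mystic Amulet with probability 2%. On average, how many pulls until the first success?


Expected pulls for a geometric distribution = 1/p = 100 / rate%
= 100 / 2
= 50.0

50.0 pulls


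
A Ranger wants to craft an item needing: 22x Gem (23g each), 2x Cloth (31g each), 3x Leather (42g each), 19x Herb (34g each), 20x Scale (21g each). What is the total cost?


Cost breakdown:
  Gem: 22 * 23 = 506
  Cloth: 2 * 31 = 62
  Leather: 3 * 42 = 126
  Herb: 19 * 34 = 646
  Scale: 20 * 21 = 420
Total = 506 + 62 + 126 + 646 + 420 = 1760

1760 gold


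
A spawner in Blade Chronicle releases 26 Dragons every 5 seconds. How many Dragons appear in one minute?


Spawns per minute = count * (60 / interval)
= 26 * (60 / 5)
= 26 * 12.0
= 312.0

312.0 per minute


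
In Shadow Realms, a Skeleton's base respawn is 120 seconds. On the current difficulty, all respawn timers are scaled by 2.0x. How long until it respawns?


Respawn time = base * multiplier
= 120 * 2.0
= 240.0 seconds

240.0 seconds


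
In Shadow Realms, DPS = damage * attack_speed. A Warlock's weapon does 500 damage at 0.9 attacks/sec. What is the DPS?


DPS = damage * attack_speed
= 500 * 0.9
= 450.0

450.0 DPS


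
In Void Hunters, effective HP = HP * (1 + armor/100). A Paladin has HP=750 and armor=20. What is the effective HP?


EHP = 750 * (1 + 20/100)
= 750 * (1 + 0.2)
= 750 * 1.2
= 900.0

900.0 EHP


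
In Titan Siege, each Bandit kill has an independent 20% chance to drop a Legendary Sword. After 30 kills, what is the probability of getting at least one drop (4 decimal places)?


P(at least one) = 1 - P(none) = 1 - (1-p)^n
p = 20/100 = 0.2
1 - p = 0.8
(1 - p)^30 = 0.8^30 = 0.001238
P(at least one) = 1 - 0.001238 = 0.9988

0.9988


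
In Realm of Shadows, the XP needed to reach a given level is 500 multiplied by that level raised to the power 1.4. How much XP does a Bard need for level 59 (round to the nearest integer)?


XP = 500 * level^1.4
Substitute level = 59:
XP = 500 * 59^1.4
= 500 * 301.4344
= 150717

150717 XP


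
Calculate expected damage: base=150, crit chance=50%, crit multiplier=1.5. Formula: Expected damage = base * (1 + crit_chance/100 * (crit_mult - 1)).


E[dmg] = base * (1 + crit_chance * (crit_mult - 1))
cc as decimal = 50/100 = 0.5
cm - 1 = 1.5 - 1 = 0.5
Bonus factor = 0.5 * 0.5 = 0.25
Total multiplier = 1 + 0.25 = 1.25
Expected damage = 150 * 1.25 = 187.50

187.50 damage


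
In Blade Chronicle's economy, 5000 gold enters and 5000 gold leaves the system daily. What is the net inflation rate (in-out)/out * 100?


Net gold = 5000 - 5000 = 0
Inflation rate = net / sunk * 100 = 0 / 5000 * 100
= 0.0 * 100
= 0.00%

0.00%


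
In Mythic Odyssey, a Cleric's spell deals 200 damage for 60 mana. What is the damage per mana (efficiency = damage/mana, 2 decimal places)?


Efficiency = damage / mana
= 200 / 60
= 3.33

3.33 dmg/mana


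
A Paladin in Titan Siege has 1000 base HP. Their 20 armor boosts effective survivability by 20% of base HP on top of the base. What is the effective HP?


EHP = 1000 * (1 + 20/100)
= 1000 * (1 + 0.2)
= 1000 * 1.2
= 1200.0

1200.0 EHP


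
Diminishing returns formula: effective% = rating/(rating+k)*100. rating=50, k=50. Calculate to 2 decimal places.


effective% = rating / (rating + k) * 100
= 50 / (50 + 50) * 100
= 50 / 100 * 100
= 0.5 * 100
= 50.00%

50.00%


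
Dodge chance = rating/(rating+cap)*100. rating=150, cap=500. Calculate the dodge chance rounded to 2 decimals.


dodge% = 150 / (150 + 500) * 100
= 150 / 650 * 100
= 0.230769 * 100
= 23.08%

23.08%


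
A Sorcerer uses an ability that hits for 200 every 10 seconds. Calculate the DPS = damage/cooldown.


DPS = damage / cooldown
= 200 / 10
= 20.00

20.00 DPS


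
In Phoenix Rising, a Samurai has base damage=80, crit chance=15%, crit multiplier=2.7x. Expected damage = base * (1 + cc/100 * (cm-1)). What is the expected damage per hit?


E[dmg] = base * (1 + crit_chance * (crit_mult - 1))
cc as decimal = 15/100 = 0.15
cm - 1 = 2.7 - 1 = 1.7
Bonus factor = 0.15 * 1.7 = 0.255
Total multiplier = 1 + 0.255 = 1.255
Expected damage = 80 * 1.255 = 100.40

100.40 damage


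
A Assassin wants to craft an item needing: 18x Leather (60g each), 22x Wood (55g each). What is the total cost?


Cost breakdown:
  Leather: 18 * 60 = 1080
  Wood: 22 * 55 = 1210
Total = 1080 + 1210 = 2290

2290 gold


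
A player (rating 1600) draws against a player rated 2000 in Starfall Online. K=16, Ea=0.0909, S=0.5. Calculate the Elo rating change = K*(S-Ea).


Elo update: delta = K * (S - Ea), where S = 0.5 (draws)
S - Ea = 0.5 - 0.0909 = 0.4091
Rating change = 16 * 0.4091
= 6.55

6.55 rating points


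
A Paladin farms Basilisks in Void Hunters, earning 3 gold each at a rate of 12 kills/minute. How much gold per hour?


Gold per minute = 3 * 12 = 36
Gold per hour = 36 * 60 = 2160

2160 gold/hour


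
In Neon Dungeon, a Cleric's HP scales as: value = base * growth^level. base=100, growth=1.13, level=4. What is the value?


value = base * growth^level
= 100 * 1.13^4
= 100 * 1.630474
= 163.05

163.05 HP


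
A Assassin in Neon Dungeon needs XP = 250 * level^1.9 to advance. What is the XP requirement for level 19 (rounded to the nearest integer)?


XP = 250 * level^1.9
Substitute level = 19:
XP = 250 * 19^1.9
= 250 * 268.9254
= 67231

67231 XP


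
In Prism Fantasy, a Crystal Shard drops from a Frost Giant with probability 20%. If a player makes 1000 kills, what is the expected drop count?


Expected drops = kills * (drop_rate / 100)
= 1000 * (20 / 100)
= 1000 * 0.2
= 200.0

200.0 drops


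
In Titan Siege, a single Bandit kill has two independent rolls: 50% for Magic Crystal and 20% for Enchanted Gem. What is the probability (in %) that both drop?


For independent events, P(both) = P(A) * P(B)
= 50% * 20%
= 1000 / 100 %
= 10.0%

10.0%


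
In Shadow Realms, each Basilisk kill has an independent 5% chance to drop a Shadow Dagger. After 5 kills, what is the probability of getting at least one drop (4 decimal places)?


P(at least one) = 1 - P(none) = 1 - (1-p)^n
p = 5/100 = 0.05
1 - p = 0.95
(1 - p)^5 = 0.95^5 = 0.773781
P(at least one) = 1 - 0.773781 = 0.2262

0.2262


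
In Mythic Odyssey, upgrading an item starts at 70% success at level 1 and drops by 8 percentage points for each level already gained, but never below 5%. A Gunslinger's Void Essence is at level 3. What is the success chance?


raw_rate = 70 - 8 * (3 - 1)
= 70 - 8 * 2
= 70 - 16
= 54
Apply floor: max(54, 5) = 54%

54%


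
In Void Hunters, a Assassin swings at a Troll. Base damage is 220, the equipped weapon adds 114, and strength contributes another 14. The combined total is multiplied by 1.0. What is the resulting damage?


Sum base + weapon + str = 220 + 114 + 14 = 348
Multiply by 1.0:
348 * 1.0 = 348.0

348.0 damage


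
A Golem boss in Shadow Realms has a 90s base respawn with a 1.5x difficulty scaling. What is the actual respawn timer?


Respawn time = base * multiplier
= 90 * 1.5
= 135.0 seconds

135.0 seconds


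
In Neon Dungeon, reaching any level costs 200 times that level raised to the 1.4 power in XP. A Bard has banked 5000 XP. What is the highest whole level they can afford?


XP = 200 * level^1.4, so level = (XP / 200)^(1/1.4)
= (5000 / 200)^(1/1.4)
= 25.0^0.7143
= 9.9662
Floor: level = 9

level 9


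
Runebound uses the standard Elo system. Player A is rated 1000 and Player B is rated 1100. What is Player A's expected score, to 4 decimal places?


Elo expected score: Ea = 1/(1 + 10^((Rb-Ra)/400))
Rb - Ra = 1100 - 1000 = 100
(Rb-Ra)/400 = 100/400 = 0.25
10^0.25 = 1.778279
Ea = 1/(1 + 1.778279) = 1/2.778279 = 0.3599

0.3599


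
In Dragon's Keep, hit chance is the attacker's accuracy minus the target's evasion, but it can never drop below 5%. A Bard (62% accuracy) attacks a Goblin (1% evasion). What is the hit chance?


accuracy - evasion = 62 - 1 = 61
Apply floor: max(61, 5) = 61
Hit chance = 61%

61%


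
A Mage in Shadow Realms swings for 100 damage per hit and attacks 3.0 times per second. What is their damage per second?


DPS = damage * attack_speed
= 100 * 3.0
= 300.0

300.0 DPS


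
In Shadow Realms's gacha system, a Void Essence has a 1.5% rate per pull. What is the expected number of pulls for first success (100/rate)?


Expected pulls for a geometric distribution = 1/p = 100 / rate%
= 100 / 1.5
= 66.67

66.67 pulls


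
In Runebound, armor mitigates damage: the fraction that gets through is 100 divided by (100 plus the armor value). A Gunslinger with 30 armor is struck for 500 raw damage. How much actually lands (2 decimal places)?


actual = 500 * 100 / (100 + 30)
= 500 * 100 / 130
= 50000 / 130
= 384.62

384.62 damage


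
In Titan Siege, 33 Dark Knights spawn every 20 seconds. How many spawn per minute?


Spawns per minute = count * (60 / interval)
= 33 * (60 / 20)
= 33 * 3.0
= 99.0

99.0 per minute


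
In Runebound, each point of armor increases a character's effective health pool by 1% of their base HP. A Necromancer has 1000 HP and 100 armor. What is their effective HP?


EHP = 1000 * (1 + 100/100)
= 1000 * (1 + 1.0)
= 1000 * 2.0
= 2000.0

2000.0 EHP


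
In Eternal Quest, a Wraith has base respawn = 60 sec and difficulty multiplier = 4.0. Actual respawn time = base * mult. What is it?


Respawn time = base * multiplier
= 60 * 4.0
= 240.0 seconds

240.0 seconds


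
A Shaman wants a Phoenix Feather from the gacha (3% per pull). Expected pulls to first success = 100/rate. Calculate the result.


Expected pulls for a geometric distribution = 1/p = 100 / rate%
= 100 / 3
= 33.33

33.33 pulls


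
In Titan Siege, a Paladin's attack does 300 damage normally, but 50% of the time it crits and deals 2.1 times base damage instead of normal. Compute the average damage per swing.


E[dmg] = base * (1 + crit_chance * (crit_mult - 1))
cc as decimal = 50/100 = 0.5
cm - 1 = 2.1 - 1 = 1.1
Bonus factor = 0.5 * 1.1 = 0.55
Total multiplier = 1 + 0.55 = 1.55
Expected damage = 300 * 1.55 = 465.00

465.00 damage


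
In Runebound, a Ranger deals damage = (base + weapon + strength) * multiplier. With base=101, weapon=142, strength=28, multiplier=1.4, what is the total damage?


Sum base + weapon + str = 101 + 142 + 28 = 271
Multiply by 1.4:
271 * 1.4 = 379.4

379.4 damage


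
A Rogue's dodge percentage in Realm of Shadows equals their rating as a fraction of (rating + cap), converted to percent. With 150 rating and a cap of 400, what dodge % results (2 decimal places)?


dodge% = 150 / (150 + 400) * 100
= 150 / 550 * 100
= 0.272727 * 100
= 27.27%

27.27%


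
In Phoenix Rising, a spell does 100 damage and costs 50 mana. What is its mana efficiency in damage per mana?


Efficiency = damage / mana
= 100 / 50
= 2.00

2.00 dmg/mana


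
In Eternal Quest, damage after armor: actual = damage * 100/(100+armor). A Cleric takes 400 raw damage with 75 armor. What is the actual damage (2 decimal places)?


actual = 400 * 100 / (100 + 75)
= 400 * 100 / 175
= 40000 / 175
= 228.57

228.57 damage


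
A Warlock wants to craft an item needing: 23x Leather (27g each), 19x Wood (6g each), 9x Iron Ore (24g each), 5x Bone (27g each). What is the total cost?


Cost breakdown:
  Leather: 23 * 27 = 621
  Wood: 19 * 6 = 114
  Iron Ore: 9 * 24 = 216
  Bone: 5 * 27 = 135
Total = 621 + 114 + 216 + 135 = 1086

1086 gold


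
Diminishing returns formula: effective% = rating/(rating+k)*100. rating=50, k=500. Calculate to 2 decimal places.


effective% = rating / (rating + k) * 100
= 50 / (50 + 500) * 100
= 50 / 550 * 100
= 0.090909 * 100
= 9.09%

9.09%


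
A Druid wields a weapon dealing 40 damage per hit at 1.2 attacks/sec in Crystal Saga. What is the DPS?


DPS = damage * attack_speed
= 40 * 1.2
= 48.0

48.0 DPS


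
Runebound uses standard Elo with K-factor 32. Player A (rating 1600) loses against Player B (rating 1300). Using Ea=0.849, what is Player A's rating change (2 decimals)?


Elo update: delta = K * (S - Ea), where S = 0 (loses)
S - Ea = 0 - 0.849 = -0.849
Rating change = 32 * -0.849
= -27.17

-27.17 rating points
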